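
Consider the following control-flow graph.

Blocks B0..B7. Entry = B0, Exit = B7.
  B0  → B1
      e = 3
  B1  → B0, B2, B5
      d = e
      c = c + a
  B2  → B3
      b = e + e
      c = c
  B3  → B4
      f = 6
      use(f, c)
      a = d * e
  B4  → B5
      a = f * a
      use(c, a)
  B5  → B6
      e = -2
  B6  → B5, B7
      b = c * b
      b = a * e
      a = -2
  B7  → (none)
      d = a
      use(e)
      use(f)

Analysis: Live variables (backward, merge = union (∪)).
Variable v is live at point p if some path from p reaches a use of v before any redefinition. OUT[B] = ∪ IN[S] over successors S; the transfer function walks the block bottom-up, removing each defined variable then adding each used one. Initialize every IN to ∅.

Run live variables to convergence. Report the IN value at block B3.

Fixpoint table:
  B0: | IN={a, b, c, f} | OUT={a, b, c, e, f}
  B1: | IN={a, b, c, e, f} | OUT={a, b, c, d, e, f}
  B2: | IN={c, d, e} | OUT={b, c, d, e}
  B3: | IN={b, c, d, e} | OUT={a, b, c, f}
  B4: | IN={a, b, c, f} | OUT={a, b, c, f}
  B5: | IN={a, b, c, f} | OUT={a, b, c, e, f}
  B6: | IN={a, b, c, e, f} | OUT={a, b, c, e, f}
  B7: | IN={a, e, f} | OUT={}

Merge at B3: OUT[B3] = IN[B4] = {a, b, c, f}
Applying B3's transfer function to that OUT value gives IN[B3] (row B3 above).

Answer: {b, c, d, e}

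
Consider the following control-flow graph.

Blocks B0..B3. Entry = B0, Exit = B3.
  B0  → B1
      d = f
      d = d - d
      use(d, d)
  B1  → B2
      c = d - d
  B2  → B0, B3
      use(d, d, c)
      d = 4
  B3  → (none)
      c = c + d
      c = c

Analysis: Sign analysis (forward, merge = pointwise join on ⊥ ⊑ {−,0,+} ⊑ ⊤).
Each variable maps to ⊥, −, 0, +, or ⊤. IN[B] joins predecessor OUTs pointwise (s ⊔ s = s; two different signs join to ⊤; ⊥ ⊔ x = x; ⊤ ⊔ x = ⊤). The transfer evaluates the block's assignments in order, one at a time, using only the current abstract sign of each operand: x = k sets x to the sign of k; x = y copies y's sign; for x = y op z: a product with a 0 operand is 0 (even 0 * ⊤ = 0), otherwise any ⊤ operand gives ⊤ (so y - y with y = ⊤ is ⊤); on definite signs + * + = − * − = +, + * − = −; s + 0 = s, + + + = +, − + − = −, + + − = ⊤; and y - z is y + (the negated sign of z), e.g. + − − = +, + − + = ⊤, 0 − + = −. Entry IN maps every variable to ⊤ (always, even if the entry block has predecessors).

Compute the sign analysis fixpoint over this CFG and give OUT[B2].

Converged values:
  B0: | IN=(all ⊤) | OUT=(all ⊤)
  B1: | IN=(all ⊤) | OUT=(all ⊤)
  B2: | IN=(all ⊤) | OUT={d:+; rest ⊤}
  B3: | IN={d:+; rest ⊤} | OUT={d:+; rest ⊤}

Merge at B2: IN[B2] = OUT[B1] = {a: ⊤, b: ⊤, c: ⊤, d: ⊤, e: ⊤, f: ⊤}
Applying B2's transfer function to that IN value gives OUT[B2] (row B2 above).

Answer: {a: ⊤, b: ⊤, c: ⊤, d: +, e: ⊤, f: ⊤}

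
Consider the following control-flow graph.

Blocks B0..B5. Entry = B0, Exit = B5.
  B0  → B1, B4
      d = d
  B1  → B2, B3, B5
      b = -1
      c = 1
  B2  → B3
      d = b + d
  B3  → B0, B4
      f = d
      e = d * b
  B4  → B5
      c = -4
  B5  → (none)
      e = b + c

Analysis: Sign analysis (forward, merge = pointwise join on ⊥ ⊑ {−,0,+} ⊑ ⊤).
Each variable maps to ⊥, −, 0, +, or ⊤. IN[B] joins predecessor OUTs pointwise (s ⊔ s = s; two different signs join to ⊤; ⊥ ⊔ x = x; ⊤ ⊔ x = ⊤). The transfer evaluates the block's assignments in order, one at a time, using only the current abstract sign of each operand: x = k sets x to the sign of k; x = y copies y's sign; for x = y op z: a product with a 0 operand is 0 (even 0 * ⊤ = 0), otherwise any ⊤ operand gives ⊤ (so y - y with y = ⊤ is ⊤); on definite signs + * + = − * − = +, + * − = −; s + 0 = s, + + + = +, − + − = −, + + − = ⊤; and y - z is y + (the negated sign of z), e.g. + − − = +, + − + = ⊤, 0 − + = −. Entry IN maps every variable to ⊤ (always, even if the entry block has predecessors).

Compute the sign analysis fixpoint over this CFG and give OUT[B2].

Fixpoint table:
  B0:  IN=(all ⊤)  OUT=(all ⊤)
  B1:  IN=(all ⊤)  OUT={b:-, c:+; rest ⊤}
  B2:  IN={b:-, c:+; rest ⊤}  OUT={b:-, c:+; rest ⊤}
  B3:  IN={b:-, c:+; rest ⊤}  OUT={b:-, c:+; rest ⊤}
  B4:  IN=(all ⊤)  OUT={c:-; rest ⊤}
  B5:  IN=(all ⊤)  OUT=(all ⊤)

Merge at B2: IN[B2] = OUT[B1] = {a: ⊤, b: -, c: +, d: ⊤, e: ⊤, f: ⊤}
Applying B2's transfer function to that IN value gives OUT[B2] (row B2 above).

Answer: {a: ⊤, b: -, c: +, d: ⊤, e: ⊤, f: ⊤}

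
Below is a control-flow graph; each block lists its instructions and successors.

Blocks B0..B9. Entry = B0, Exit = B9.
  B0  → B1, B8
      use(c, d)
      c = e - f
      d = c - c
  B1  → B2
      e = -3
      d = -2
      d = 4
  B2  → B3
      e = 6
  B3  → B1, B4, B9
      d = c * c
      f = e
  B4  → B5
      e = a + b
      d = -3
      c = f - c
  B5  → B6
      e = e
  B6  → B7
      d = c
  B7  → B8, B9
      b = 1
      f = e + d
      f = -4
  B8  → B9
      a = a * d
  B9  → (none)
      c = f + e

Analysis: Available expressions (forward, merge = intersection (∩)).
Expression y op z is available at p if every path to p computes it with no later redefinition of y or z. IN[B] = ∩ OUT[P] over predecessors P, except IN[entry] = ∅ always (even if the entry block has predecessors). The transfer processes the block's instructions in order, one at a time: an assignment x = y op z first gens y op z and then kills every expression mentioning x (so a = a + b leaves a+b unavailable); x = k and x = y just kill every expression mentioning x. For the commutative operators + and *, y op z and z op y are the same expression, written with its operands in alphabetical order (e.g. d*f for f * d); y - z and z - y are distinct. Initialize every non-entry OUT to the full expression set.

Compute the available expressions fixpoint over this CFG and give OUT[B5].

Converged values:
  B0:   IN={}   OUT={c-c, e-f}
  B1:   IN={c-c}   OUT={c-c}
  B2:   IN={c-c}   OUT={c-c}
  B3:   IN={c-c}   OUT={c*c, c-c}
  B4:   IN={c*c, c-c}   OUT={a+b}
  B5:   IN={a+b}   OUT={a+b}
  B6:   IN={a+b}   OUT={a+b}
  B7:   IN={a+b}   OUT={d+e}
  B8:   IN={}   OUT={}
  B9:   IN={}   OUT={e+f}

Merge at B5: IN[B5] = OUT[B4] = {a+b}
Applying B5's transfer function to that IN value gives OUT[B5] (row B5 above).

Answer: {a+b}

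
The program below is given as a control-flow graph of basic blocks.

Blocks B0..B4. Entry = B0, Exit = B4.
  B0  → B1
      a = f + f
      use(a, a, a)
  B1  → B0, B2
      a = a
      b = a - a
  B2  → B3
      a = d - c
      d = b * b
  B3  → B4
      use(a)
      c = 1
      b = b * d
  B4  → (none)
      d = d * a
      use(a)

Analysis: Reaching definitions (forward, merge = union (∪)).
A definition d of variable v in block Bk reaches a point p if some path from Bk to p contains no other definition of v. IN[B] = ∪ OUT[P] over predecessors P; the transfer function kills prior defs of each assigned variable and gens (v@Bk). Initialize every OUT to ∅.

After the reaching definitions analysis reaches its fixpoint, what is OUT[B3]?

Per-block solution:
  B0: | IN={a@B1, b@B1} | OUT={a@B0, b@B1}
  B1: | IN={a@B0, b@B1} | OUT={a@B1, b@B1}
  B2: | IN={a@B1, b@B1} | OUT={a@B2, b@B1, d@B2}
  B3: | IN={a@B2, b@B1, d@B2} | OUT={a@B2, b@B3, c@B3, d@B2}
  B4: | IN={a@B2, b@B3, c@B3, d@B2} | OUT={a@B2, b@B3, c@B3, d@B4}

Merge at B3: IN[B3] = OUT[B2] = {a@B2, b@B1, d@B2}
Applying B3's transfer function to that IN value gives OUT[B3] (row B3 above).

Answer: {a@B2, b@B3, c@B3, d@B2}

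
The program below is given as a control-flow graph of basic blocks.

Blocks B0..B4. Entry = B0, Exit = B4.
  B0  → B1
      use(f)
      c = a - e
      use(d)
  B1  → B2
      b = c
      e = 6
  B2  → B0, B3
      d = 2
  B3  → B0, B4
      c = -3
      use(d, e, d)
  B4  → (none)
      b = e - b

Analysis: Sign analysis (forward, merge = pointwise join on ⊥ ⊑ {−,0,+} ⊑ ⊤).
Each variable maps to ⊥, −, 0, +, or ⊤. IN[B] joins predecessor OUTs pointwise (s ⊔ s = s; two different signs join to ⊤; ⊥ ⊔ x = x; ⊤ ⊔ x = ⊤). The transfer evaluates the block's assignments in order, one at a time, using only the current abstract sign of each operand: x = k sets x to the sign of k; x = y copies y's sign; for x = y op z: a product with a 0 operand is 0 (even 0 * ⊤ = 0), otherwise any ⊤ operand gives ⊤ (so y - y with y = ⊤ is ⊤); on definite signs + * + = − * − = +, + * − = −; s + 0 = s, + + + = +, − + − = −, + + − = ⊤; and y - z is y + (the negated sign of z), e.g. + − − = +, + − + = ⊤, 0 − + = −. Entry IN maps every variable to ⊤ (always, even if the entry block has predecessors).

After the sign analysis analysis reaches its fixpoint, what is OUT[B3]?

Per-block solution:
  B0:  IN=(all ⊤)  OUT=(all ⊤)
  B1:  IN=(all ⊤)  OUT={e:+; rest ⊤}
  B2:  IN={e:+; rest ⊤}  OUT={d:+, e:+; rest ⊤}
  B3:  IN={d:+, e:+; rest ⊤}  OUT={c:-, d:+, e:+; rest ⊤}
  B4:  IN={c:-, d:+, e:+; rest ⊤}  OUT={c:-, d:+, e:+; rest ⊤}

Merge at B3: IN[B3] = OUT[B2] = {a: ⊤, b: ⊤, c: ⊤, d: +, e: +, f: ⊤}
Applying B3's transfer function to that IN value gives OUT[B3] (row B3 above).

Answer: {a: ⊤, b: ⊤, c: -, d: +, e: +, f: ⊤}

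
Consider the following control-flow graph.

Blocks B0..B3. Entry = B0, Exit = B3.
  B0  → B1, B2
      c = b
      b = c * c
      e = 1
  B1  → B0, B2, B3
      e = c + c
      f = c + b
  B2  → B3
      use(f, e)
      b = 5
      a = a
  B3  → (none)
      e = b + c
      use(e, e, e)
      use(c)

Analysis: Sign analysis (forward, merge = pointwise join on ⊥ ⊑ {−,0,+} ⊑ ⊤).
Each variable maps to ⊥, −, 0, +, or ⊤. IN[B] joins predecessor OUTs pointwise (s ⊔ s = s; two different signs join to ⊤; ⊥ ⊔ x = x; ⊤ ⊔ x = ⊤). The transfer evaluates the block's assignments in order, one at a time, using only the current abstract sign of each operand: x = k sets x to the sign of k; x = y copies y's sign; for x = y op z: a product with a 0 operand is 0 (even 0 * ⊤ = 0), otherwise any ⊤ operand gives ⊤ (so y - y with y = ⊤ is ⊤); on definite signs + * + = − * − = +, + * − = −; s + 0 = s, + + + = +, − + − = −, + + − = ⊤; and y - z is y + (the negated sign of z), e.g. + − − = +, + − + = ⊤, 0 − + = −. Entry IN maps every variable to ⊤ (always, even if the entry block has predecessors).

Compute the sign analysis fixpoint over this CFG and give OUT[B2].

Converged values:
  B0:  IN=(all ⊤)  OUT={e:+; rest ⊤}
  B1:  IN={e:+; rest ⊤}  OUT=(all ⊤)
  B2:  IN=(all ⊤)  OUT={b:+; rest ⊤}
  B3:  IN=(all ⊤)  OUT=(all ⊤)

Merge at B2: IN[B2] = OUT[B0] ⊔ OUT[B1] = {a: ⊤, b: ⊤, c: ⊤, d: ⊤, e: ⊤, f: ⊤}
Applying B2's transfer function to that IN value gives OUT[B2] (row B2 above).

Answer: {a: ⊤, b: +, c: ⊤, d: ⊤, e: ⊤, f: ⊤}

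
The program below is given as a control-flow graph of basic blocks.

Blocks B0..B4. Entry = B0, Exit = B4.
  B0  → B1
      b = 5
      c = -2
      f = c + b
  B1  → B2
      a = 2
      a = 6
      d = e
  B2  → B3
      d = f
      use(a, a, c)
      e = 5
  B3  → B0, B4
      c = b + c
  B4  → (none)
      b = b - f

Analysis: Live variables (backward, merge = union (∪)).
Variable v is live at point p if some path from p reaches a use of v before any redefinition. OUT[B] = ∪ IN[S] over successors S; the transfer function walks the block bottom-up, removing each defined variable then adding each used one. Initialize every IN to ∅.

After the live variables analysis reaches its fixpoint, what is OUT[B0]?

Fixpoint table:
  B0: | IN={e} | OUT={b, c, e, f}
  B1: | IN={b, c, e, f} | OUT={a, b, c, f}
  B2: | IN={a, b, c, f} | OUT={b, c, e, f}
  B3: | IN={b, c, e, f} | OUT={b, e, f}
  B4: | IN={b, f} | OUT={}

Merge at B0: OUT[B0] = IN[B1] = {b, c, e, f}

Answer: {b, c, e, f}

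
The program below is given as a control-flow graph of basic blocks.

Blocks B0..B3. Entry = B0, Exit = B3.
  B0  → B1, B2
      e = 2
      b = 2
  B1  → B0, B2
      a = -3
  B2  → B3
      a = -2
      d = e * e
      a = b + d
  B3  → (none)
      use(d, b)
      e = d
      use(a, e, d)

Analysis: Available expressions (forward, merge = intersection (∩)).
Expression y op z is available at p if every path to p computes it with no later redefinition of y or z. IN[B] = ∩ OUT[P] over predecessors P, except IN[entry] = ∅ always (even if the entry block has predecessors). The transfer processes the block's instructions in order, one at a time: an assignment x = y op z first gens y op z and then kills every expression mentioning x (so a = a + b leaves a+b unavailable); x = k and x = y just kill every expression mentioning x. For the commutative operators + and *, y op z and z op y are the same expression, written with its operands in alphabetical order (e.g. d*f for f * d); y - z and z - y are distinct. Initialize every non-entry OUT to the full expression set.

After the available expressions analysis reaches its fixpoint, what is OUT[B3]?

Answer: {b+d}

Trace:
Fixpoint table:
  B0: | IN={} | OUT={}
  B1: | IN={} | OUT={}
  B2: | IN={} | OUT={b+d, e*e}
  B3: | IN={b+d, e*e} | OUT={b+d}

Merge at B3: IN[B3] = OUT[B2] = {b+d, e*e}
Applying B3's transfer function to that IN value gives OUT[B3] (row B3 above).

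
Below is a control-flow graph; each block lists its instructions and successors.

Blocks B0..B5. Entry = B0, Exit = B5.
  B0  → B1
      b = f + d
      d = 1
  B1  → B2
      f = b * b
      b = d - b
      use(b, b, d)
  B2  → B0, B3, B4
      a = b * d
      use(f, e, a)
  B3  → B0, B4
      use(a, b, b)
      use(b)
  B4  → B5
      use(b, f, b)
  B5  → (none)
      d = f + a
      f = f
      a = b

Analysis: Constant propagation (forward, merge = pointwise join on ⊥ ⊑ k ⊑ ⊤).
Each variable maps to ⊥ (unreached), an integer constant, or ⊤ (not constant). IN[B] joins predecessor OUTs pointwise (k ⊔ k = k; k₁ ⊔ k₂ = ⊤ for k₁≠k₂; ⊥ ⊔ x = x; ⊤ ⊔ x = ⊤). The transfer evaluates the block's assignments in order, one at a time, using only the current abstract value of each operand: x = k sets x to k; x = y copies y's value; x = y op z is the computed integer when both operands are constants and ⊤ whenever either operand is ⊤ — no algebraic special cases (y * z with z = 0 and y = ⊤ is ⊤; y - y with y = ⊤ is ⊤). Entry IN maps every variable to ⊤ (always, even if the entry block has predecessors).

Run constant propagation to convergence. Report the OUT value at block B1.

Per-block solution:
  B0: | IN=(all ⊤) | OUT={d:1; rest ⊤}
  B1: | IN={d:1; rest ⊤} | OUT={d:1; rest ⊤}
  B2: | IN={d:1; rest ⊤} | OUT={d:1; rest ⊤}
  B3: | IN={d:1; rest ⊤} | OUT={d:1; rest ⊤}
  B4: | IN={d:1; rest ⊤} | OUT={d:1; rest ⊤}
  B5: | IN={d:1; rest ⊤} | OUT=(all ⊤)

Merge at B1: IN[B1] = OUT[B0] = {a: ⊤, b: ⊤, c: ⊤, d: 1, e: ⊤, f: ⊤}
Applying B1's transfer function to that IN value gives OUT[B1] (row B1 above).

Answer: {a: ⊤, b: ⊤, c: ⊤, d: 1, e: ⊤, f: ⊤}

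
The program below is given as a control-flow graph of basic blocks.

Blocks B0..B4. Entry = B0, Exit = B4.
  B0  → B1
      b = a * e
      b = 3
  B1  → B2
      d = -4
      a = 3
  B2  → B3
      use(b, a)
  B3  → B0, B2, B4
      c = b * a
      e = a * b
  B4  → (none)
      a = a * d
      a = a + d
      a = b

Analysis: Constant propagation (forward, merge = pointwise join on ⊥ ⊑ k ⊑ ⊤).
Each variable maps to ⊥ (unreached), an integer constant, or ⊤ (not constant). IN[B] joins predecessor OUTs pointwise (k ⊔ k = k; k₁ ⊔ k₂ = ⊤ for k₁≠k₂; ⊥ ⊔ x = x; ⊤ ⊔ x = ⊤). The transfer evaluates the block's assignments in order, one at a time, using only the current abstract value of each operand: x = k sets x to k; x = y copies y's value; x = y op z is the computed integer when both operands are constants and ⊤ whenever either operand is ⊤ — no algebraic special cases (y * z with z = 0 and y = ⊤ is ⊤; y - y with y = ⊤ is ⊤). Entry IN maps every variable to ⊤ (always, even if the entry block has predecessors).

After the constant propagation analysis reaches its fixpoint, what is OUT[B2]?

Answer: {a: 3, b: 3, c: ⊤, d: -4, e: ⊤, f: ⊤}

Derivation:
Converged values:
  B0:  IN=(all ⊤)  OUT={b:3; rest ⊤}
  B1:  IN={b:3; rest ⊤}  OUT={a:3, b:3, d:-4; rest ⊤}
  B2:  IN={a:3, b:3, d:-4; rest ⊤}  OUT={a:3, b:3, d:-4; rest ⊤}
  B3:  IN={a:3, b:3, d:-4; rest ⊤}  OUT={a:3, b:3, c:9, d:-4, e:9; rest ⊤}
  B4:  IN={a:3, b:3, c:9, d:-4, e:9; rest ⊤}  OUT={a:3, b:3, c:9, d:-4, e:9; rest ⊤}

Merge at B2: IN[B2] = OUT[B1] ⊔ OUT[B3] = {a: 3, b: 3, c: ⊤, d: -4, e: ⊤, f: ⊤}
Applying B2's transfer function to that IN value gives OUT[B2] (row B2 above).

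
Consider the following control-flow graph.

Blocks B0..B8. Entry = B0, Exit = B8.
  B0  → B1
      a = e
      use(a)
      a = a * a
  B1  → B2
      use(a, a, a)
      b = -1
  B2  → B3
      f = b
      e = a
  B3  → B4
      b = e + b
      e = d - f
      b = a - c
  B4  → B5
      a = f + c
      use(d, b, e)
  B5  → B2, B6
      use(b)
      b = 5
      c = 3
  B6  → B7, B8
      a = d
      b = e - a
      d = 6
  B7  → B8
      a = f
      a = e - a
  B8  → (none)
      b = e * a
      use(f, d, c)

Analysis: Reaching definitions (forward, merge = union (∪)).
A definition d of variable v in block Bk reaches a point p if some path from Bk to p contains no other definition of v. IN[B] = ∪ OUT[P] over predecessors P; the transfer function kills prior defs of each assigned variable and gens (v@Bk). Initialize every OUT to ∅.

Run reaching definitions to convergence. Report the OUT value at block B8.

Per-block solution:
  B0:  IN={}  OUT={a@B0}
  B1:  IN={a@B0}  OUT={a@B0, b@B1}
  B2:  IN={a@B0, a@B4, b@B1, b@B5, c@B5, e@B3, f@B2}  OUT={a@B0, a@B4, b@B1, b@B5, c@B5, e@B2, f@B2}
  B3:  IN={a@B0, a@B4, b@B1, b@B5, c@B5, e@B2, f@B2}  OUT={a@B0, a@B4, b@B3, c@B5, e@B3, f@B2}
  B4:  IN={a@B0, a@B4, b@B3, c@B5, e@B3, f@B2}  OUT={a@B4, b@B3, c@B5, e@B3, f@B2}
  B5:  IN={a@B4, b@B3, c@B5, e@B3, f@B2}  OUT={a@B4, b@B5, c@B5, e@B3, f@B2}
  B6:  IN={a@B4, b@B5, c@B5, e@B3, f@B2}  OUT={a@B6, b@B6, c@B5, d@B6, e@B3, f@B2}
  B7:  IN={a@B6, b@B6, c@B5, d@B6, e@B3, f@B2}  OUT={a@B7, b@B6, c@B5, d@B6, e@B3, f@B2}
  B8:  IN={a@B6, a@B7, b@B6, c@B5, d@B6, e@B3, f@B2}  OUT={a@B6, a@B7, b@B8, c@B5, d@B6, e@B3, f@B2}

Merge at B8: IN[B8] = OUT[B6] ⊔ OUT[B7] = {a@B6, a@B7, b@B6, c@B5, d@B6, e@B3, f@B2}
Applying B8's transfer function to that IN value gives OUT[B8] (row B8 above).

Answer: {a@B6, a@B7, b@B8, c@B5, d@B6, e@B3, f@B2}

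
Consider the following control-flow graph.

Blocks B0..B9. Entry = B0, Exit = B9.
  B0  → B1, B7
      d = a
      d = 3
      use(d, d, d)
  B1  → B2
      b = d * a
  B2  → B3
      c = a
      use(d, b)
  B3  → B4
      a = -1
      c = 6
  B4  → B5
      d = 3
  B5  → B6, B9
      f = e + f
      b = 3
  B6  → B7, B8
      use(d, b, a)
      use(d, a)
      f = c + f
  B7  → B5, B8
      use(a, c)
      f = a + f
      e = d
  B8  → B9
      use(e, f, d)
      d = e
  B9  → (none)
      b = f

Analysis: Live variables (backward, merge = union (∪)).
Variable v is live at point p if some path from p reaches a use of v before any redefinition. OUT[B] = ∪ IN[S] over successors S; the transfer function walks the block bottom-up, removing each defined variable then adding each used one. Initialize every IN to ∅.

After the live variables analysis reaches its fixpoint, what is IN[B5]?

Answer: {a, c, d, e, f}

Derivation:
Per-block solution:
  B0:   IN={a, c, e, f}   OUT={a, c, d, e, f}
  B1:   IN={a, d, e, f}   OUT={a, b, d, e, f}
  B2:   IN={a, b, d, e, f}   OUT={e, f}
  B3:   IN={e, f}   OUT={a, c, e, f}
  B4:   IN={a, c, e, f}   OUT={a, c, d, e, f}
  B5:   IN={a, c, d, e, f}   OUT={a, b, c, d, e, f}
  B6:   IN={a, b, c, d, e, f}   OUT={a, c, d, e, f}
  B7:   IN={a, c, d, f}   OUT={a, c, d, e, f}
  B8:   IN={d, e, f}   OUT={f}
  B9:   IN={f}   OUT={}

Merge at B5: OUT[B5] = IN[B6] ⊔ IN[B9] = {a, b, c, d, e, f}
Applying B5's transfer function to that OUT value gives IN[B5] (row B5 above).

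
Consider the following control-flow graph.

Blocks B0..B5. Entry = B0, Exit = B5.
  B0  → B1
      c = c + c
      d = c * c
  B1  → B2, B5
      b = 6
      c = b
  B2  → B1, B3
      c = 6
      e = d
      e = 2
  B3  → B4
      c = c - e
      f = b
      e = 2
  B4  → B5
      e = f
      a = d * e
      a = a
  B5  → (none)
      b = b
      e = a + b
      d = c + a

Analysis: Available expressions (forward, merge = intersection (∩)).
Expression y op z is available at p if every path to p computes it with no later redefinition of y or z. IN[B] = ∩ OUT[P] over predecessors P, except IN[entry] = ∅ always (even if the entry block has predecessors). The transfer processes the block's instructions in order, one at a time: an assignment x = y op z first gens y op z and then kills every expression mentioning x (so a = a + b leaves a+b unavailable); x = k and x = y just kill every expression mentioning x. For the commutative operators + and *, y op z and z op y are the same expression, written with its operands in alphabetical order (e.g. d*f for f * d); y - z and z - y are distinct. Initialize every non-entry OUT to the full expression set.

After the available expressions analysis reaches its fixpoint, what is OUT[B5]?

Converged values:
  B0:  IN={}  OUT={c*c}
  B1:  IN={}  OUT={}
  B2:  IN={}  OUT={}
  B3:  IN={}  OUT={}
  B4:  IN={}  OUT={d*e}
  B5:  IN={}  OUT={a+b, a+c}

Merge at B5: IN[B5] = OUT[B1] ∩ OUT[B4] = {}
Applying B5's transfer function to that IN value gives OUT[B5] (row B5 above).

Answer: {a+b, a+c}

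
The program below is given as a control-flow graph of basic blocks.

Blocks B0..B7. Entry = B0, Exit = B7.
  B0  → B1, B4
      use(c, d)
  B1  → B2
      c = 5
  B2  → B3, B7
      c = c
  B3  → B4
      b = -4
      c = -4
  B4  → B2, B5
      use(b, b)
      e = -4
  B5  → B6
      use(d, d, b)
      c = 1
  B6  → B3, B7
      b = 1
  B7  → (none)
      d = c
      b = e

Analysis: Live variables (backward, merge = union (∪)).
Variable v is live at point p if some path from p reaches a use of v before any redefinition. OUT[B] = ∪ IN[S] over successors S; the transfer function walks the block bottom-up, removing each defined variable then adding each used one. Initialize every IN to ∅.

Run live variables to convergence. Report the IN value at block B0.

Fixpoint table:
  B0:  IN={b, c, d, e}  OUT={b, c, d, e}
  B1:  IN={d, e}  OUT={c, d, e}
  B2:  IN={c, d, e}  OUT={c, d, e}
  B3:  IN={d}  OUT={b, c, d}
  B4:  IN={b, c, d}  OUT={b, c, d, e}
  B5:  IN={b, d, e}  OUT={c, d, e}
  B6:  IN={c, d, e}  OUT={c, d, e}
  B7:  IN={c, e}  OUT={}

Merge at B0: OUT[B0] = IN[B1] ⊔ IN[B4] = {b, c, d, e}
Applying B0's transfer function to that OUT value gives IN[B0] (row B0 above).

Answer: {b, c, d, e}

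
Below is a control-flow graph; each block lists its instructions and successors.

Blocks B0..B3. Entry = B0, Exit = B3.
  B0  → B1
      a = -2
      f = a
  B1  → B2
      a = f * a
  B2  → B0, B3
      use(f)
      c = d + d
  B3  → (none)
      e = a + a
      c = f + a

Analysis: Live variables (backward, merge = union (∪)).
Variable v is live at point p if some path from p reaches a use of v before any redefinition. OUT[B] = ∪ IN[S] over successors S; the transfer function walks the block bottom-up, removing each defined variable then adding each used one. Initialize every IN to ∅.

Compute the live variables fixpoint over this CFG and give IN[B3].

Answer: {a, f}

Working:
Fixpoint table:
  B0:   IN={d}   OUT={a, d, f}
  B1:   IN={a, d, f}   OUT={a, d, f}
  B2:   IN={a, d, f}   OUT={a, d, f}
  B3:   IN={a, f}   OUT={}

B3 is the boundary node: OUT[B3] = {}
Applying B3's transfer function to that OUT value gives IN[B3] (row B3 above).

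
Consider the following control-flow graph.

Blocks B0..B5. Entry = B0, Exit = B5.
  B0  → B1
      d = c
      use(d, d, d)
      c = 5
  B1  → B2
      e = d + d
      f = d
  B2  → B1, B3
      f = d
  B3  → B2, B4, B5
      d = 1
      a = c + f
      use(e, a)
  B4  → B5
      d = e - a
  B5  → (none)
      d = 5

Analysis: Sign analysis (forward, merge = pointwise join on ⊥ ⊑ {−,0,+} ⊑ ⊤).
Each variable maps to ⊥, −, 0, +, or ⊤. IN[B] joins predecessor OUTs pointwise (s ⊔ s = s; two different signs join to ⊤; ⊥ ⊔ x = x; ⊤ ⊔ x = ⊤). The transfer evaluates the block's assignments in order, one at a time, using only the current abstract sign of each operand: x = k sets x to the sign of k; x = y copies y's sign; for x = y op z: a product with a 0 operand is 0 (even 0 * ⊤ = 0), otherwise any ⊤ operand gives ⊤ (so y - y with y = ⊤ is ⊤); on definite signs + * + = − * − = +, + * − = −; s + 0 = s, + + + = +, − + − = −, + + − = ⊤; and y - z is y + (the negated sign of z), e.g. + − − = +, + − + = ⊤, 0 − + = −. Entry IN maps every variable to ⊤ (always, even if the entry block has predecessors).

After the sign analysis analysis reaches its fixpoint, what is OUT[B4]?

Converged values:
  B0:  IN=(all ⊤)  OUT={c:+; rest ⊤}
  B1:  IN={c:+; rest ⊤}  OUT={c:+; rest ⊤}
  B2:  IN={c:+; rest ⊤}  OUT={c:+; rest ⊤}
  B3:  IN={c:+; rest ⊤}  OUT={c:+, d:+; rest ⊤}
  B4:  IN={c:+, d:+; rest ⊤}  OUT={c:+; rest ⊤}
  B5:  IN={c:+; rest ⊤}  OUT={c:+, d:+; rest ⊤}

Merge at B4: IN[B4] = OUT[B3] = {a: ⊤, b: ⊤, c: +, d: +, e: ⊤, f: ⊤}
Applying B4's transfer function to that IN value gives OUT[B4] (row B4 above).

Answer: {a: ⊤, b: ⊤, c: +, d: ⊤, e: ⊤, f: ⊤}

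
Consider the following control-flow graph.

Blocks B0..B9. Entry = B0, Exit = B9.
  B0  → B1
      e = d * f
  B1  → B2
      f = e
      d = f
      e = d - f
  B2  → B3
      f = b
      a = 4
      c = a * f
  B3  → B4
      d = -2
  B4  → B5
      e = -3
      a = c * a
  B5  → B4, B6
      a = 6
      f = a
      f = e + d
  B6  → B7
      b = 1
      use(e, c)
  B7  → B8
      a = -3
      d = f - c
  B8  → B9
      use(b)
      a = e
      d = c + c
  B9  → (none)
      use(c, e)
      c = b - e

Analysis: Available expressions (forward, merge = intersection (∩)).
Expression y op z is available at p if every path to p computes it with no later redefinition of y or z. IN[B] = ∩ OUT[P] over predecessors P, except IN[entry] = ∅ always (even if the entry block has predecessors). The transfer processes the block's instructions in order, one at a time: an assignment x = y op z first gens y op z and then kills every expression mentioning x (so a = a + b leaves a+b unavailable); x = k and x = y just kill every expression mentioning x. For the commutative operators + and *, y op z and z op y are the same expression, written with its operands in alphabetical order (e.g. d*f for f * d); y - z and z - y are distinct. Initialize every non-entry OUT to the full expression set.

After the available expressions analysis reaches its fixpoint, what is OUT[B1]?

Answer: {d-f}

Derivation:
Converged values:
  B0: | IN={} | OUT={d*f}
  B1: | IN={d*f} | OUT={d-f}
  B2: | IN={d-f} | OUT={a*f}
  B3: | IN={a*f} | OUT={a*f}
  B4: | IN={} | OUT={}
  B5: | IN={} | OUT={d+e}
  B6: | IN={d+e} | OUT={d+e}
  B7: | IN={d+e} | OUT={f-c}
  B8: | IN={f-c} | OUT={c+c, f-c}
  B9: | IN={c+c, f-c} | OUT={b-e}

Merge at B1: IN[B1] = OUT[B0] = {d*f}
Applying B1's transfer function to that IN value gives OUT[B1] (row B1 above).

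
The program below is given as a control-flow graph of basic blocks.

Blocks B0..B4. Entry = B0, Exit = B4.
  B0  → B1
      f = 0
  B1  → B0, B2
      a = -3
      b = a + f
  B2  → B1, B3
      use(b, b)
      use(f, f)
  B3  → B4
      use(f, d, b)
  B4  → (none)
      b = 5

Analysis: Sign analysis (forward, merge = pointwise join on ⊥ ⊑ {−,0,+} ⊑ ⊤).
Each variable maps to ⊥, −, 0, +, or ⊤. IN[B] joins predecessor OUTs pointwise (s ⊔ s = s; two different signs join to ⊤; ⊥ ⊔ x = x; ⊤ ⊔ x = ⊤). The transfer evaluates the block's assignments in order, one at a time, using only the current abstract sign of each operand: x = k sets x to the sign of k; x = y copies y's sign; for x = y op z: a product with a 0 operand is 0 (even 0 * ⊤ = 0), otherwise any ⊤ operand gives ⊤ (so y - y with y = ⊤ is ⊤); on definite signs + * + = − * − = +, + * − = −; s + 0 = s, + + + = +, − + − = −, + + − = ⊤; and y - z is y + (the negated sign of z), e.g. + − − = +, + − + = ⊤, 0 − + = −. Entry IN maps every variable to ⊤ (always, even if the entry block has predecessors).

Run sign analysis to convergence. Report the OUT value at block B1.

Converged values:
  B0:  IN=(all ⊤)  OUT={f:0; rest ⊤}
  B1:  IN={f:0; rest ⊤}  OUT={a:-, b:-, f:0; rest ⊤}
  B2:  IN={a:-, b:-, f:0; rest ⊤}  OUT={a:-, b:-, f:0; rest ⊤}
  B3:  IN={a:-, b:-, f:0; rest ⊤}  OUT={a:-, b:-, f:0; rest ⊤}
  B4:  IN={a:-, b:-, f:0; rest ⊤}  OUT={a:-, b:+, f:0; rest ⊤}

Merge at B1: IN[B1] = OUT[B0] ⊔ OUT[B2] = {a: ⊤, b: ⊤, c: ⊤, d: ⊤, e: ⊤, f: 0}
Applying B1's transfer function to that IN value gives OUT[B1] (row B1 above).

Answer: {a: -, b: -, c: ⊤, d: ⊤, e: ⊤, f: 0}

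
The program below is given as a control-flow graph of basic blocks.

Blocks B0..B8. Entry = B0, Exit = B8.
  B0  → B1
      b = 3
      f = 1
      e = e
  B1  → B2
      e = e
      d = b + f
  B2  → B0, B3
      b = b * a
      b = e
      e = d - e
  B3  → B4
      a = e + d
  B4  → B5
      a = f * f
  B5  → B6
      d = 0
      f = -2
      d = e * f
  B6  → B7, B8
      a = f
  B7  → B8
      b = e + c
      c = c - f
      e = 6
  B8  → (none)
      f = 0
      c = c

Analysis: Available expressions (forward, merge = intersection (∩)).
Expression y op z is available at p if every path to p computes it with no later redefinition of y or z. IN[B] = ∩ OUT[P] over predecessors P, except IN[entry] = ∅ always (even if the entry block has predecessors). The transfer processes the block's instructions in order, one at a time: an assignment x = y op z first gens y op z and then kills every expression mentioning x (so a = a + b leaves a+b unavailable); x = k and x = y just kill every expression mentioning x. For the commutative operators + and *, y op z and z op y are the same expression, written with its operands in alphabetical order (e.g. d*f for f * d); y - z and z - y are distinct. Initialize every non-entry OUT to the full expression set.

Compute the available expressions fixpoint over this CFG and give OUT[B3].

Per-block solution:
  B0:   IN={}   OUT={}
  B1:   IN={}   OUT={b+f}
  B2:   IN={b+f}   OUT={}
  B3:   IN={}   OUT={d+e}
  B4:   IN={d+e}   OUT={d+e, f*f}
  B5:   IN={d+e, f*f}   OUT={e*f}
  B6:   IN={e*f}   OUT={e*f}
  B7:   IN={e*f}   OUT={}
  B8:   IN={}   OUT={}

Merge at B3: IN[B3] = OUT[B2] = {}
Applying B3's transfer function to that IN value gives OUT[B3] (row B3 above).

Answer: {d+e}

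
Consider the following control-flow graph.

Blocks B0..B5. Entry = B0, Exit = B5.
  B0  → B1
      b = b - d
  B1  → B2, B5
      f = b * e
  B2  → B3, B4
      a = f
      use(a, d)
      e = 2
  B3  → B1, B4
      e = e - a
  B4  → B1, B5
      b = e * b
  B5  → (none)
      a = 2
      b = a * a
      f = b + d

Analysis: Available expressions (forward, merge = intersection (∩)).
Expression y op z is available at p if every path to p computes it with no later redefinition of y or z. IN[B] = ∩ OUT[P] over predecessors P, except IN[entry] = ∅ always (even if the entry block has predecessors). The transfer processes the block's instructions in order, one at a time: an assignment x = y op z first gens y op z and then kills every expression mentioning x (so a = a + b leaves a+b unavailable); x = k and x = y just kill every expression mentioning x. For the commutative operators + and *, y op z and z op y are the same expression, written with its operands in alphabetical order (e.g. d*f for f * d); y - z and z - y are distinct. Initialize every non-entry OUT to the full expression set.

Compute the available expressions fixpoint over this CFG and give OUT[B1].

Converged values:
  B0:   IN={}   OUT={}
  B1:   IN={}   OUT={b*e}
  B2:   IN={b*e}   OUT={}
  B3:   IN={}   OUT={}
  B4:   IN={}   OUT={}
  B5:   IN={}   OUT={a*a, b+d}

Merge at B1: IN[B1] = OUT[B0] ∩ OUT[B3] ∩ OUT[B4] = {}
Applying B1's transfer function to that IN value gives OUT[B1] (row B1 above).

Answer: {b*e}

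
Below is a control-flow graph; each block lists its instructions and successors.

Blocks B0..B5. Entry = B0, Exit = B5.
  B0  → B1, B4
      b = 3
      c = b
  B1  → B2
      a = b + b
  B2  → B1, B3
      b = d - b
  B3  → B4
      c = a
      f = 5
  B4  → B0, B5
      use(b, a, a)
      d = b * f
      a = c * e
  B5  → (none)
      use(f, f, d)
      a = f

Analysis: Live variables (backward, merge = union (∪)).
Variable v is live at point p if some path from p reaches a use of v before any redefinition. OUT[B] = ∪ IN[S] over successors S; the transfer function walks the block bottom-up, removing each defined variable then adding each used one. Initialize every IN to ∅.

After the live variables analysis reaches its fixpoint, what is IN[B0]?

Answer: {a, d, e, f}

Trace:
Per-block solution:
  B0: | IN={a, d, e, f} | OUT={a, b, c, d, e, f}
  B1: | IN={b, d, e} | OUT={a, b, d, e}
  B2: | IN={a, b, d, e} | OUT={a, b, d, e}
  B3: | IN={a, b, e} | OUT={a, b, c, e, f}
  B4: | IN={a, b, c, e, f} | OUT={a, d, e, f}
  B5: | IN={d, f} | OUT={}

Merge at B0: OUT[B0] = IN[B1] ⊔ IN[B4] = {a, b, c, d, e, f}
Applying B0's transfer function to that OUT value gives IN[B0] (row B0 above).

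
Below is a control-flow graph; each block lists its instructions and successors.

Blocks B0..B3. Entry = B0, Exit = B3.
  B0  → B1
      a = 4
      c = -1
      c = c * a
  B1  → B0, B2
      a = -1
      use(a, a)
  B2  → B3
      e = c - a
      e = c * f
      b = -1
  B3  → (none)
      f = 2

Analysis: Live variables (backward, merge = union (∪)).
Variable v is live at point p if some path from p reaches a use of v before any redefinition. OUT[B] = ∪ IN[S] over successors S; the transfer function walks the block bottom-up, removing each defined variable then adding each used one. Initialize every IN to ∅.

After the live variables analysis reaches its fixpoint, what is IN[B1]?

Answer: {c, f}

Working:
Fixpoint table:
  B0:   IN={f}   OUT={c, f}
  B1:   IN={c, f}   OUT={a, c, f}
  B2:   IN={a, c, f}   OUT={}
  B3:   IN={}   OUT={}

Merge at B1: OUT[B1] = IN[B0] ⊔ IN[B2] = {a, c, f}
Applying B1's transfer function to that OUT value gives IN[B1] (row B1 above).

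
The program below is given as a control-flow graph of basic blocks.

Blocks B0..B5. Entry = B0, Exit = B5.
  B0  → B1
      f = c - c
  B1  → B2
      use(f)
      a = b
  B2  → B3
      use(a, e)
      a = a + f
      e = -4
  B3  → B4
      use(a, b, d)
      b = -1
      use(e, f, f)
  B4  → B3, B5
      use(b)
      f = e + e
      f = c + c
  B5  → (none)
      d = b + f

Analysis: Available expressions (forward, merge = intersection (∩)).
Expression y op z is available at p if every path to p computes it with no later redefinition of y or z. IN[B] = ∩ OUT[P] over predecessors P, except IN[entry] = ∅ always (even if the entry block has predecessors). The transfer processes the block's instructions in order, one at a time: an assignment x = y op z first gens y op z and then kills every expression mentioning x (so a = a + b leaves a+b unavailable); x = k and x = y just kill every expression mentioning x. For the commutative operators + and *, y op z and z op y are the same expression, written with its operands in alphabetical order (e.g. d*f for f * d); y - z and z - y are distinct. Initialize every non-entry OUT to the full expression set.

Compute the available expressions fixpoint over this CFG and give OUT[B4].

Answer: {c+c, c-c, e+e}

Trace:
Converged values:
  B0:   IN={}   OUT={c-c}
  B1:   IN={c-c}   OUT={c-c}
  B2:   IN={c-c}   OUT={c-c}
  B3:   IN={c-c}   OUT={c-c}
  B4:   IN={c-c}   OUT={c+c, c-c, e+e}
  B5:   IN={c+c, c-c, e+e}   OUT={b+f, c+c, c-c, e+e}

Merge at B4: IN[B4] = OUT[B3] = {c-c}
Applying B4's transfer function to that IN value gives OUT[B4] (row B4 above).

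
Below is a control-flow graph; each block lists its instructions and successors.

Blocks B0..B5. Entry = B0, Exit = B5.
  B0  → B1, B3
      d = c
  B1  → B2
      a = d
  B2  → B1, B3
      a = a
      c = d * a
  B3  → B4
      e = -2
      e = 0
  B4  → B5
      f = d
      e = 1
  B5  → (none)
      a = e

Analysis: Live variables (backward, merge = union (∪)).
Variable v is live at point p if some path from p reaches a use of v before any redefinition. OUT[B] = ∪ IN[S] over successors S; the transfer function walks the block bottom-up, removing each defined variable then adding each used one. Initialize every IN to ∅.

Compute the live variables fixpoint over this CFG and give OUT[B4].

Answer: {e}

Working:
Per-block solution:
  B0:   IN={c}   OUT={d}
  B1:   IN={d}   OUT={a, d}
  B2:   IN={a, d}   OUT={d}
  B3:   IN={d}   OUT={d}
  B4:   IN={d}   OUT={e}
  B5:   IN={e}   OUT={}

Merge at B4: OUT[B4] = IN[B5] = {e}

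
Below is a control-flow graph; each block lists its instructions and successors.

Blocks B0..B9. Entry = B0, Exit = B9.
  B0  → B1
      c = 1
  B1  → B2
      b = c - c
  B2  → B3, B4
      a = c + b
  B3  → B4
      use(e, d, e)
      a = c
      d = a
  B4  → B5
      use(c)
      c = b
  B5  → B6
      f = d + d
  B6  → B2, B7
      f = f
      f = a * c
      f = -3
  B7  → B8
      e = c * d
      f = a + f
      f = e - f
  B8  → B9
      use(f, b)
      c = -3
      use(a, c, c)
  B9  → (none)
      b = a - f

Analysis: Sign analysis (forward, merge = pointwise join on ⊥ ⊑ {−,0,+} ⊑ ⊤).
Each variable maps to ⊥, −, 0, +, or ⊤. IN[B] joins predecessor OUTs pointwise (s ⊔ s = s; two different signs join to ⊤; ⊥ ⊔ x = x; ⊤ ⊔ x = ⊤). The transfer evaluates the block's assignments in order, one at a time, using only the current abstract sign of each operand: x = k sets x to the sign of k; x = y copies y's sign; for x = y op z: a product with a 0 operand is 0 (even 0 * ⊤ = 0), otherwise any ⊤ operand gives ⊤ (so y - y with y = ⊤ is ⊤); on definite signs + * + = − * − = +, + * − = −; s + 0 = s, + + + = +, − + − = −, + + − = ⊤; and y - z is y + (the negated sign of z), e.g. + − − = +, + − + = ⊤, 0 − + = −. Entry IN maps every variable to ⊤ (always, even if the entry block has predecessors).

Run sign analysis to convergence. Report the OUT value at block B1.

Answer: {a: ⊤, b: ⊤, c: +, d: ⊤, e: ⊤, f: ⊤}

Working:
Converged values:
  B0:   IN=(all ⊤)   OUT={c:+; rest ⊤}
  B1:   IN={c:+; rest ⊤}   OUT={c:+; rest ⊤}
  B2:   IN=(all ⊤)   OUT=(all ⊤)
  B3:   IN=(all ⊤)   OUT=(all ⊤)
  B4:   IN=(all ⊤)   OUT=(all ⊤)
  B5:   IN=(all ⊤)   OUT=(all ⊤)
  B6:   IN=(all ⊤)   OUT={f:-; rest ⊤}
  B7:   IN={f:-; rest ⊤}   OUT=(all ⊤)
  B8:   IN=(all ⊤)   OUT={c:-; rest ⊤}
  B9:   IN={c:-; rest ⊤}   OUT={c:-; rest ⊤}

Merge at B1: IN[B1] = OUT[B0] = {a: ⊤, b: ⊤, c: +, d: ⊤, e: ⊤, f: ⊤}
Applying B1's transfer function to that IN value gives OUT[B1] (row B1 above).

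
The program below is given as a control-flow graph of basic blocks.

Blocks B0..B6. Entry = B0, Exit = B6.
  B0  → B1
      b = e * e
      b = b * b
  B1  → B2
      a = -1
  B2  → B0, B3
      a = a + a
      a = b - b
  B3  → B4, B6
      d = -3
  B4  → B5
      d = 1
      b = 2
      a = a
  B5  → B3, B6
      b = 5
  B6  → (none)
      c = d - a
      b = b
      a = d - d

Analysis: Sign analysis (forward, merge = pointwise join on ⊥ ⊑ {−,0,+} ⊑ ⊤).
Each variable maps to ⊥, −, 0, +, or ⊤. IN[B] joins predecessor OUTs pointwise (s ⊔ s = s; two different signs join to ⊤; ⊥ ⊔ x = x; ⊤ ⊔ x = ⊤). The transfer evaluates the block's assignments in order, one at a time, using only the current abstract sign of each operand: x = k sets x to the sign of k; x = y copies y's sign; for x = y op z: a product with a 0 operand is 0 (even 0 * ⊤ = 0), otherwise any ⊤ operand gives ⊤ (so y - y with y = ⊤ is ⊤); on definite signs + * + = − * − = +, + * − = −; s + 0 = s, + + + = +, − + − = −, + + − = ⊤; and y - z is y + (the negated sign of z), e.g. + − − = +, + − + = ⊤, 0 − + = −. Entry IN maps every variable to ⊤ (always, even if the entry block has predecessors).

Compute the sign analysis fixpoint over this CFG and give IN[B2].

Converged values:
  B0:  IN=(all ⊤)  OUT=(all ⊤)
  B1:  IN=(all ⊤)  OUT={a:-; rest ⊤}
  B2:  IN={a:-; rest ⊤}  OUT=(all ⊤)
  B3:  IN=(all ⊤)  OUT={d:-; rest ⊤}
  B4:  IN={d:-; rest ⊤}  OUT={b:+, d:+; rest ⊤}
  B5:  IN={b:+, d:+; rest ⊤}  OUT={b:+, d:+; rest ⊤}
  B6:  IN=(all ⊤)  OUT=(all ⊤)

Merge at B2: IN[B2] = OUT[B1] = {a: -, b: ⊤, c: ⊤, d: ⊤, e: ⊤, f: ⊤}

Answer: {a: -, b: ⊤, c: ⊤, d: ⊤, e: ⊤, f: ⊤}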